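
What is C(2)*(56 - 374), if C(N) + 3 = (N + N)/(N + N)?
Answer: 636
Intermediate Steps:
C(N) = -2 (C(N) = -3 + (N + N)/(N + N) = -3 + (2*N)/((2*N)) = -3 + (2*N)*(1/(2*N)) = -3 + 1 = -2)
C(2)*(56 - 374) = -2*(56 - 374) = -2*(-318) = 636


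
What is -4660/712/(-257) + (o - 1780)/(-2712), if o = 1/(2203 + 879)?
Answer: 43449699629/63727105744 ≈ 0.68181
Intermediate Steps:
o = 1/3082 ≈ 0.00032446
-4660/712/(-257) + (o - 1780)/(-2712) = -4660/712/(-257) + (1/3082 - 1780)/(-2712) = -4660*1/712*(-1/257) - 5485959/3082*(-1/2712) = -1165/178*(-1/257) + 1828653/2786128 = 1165/45746 + 1828653/2786128 = 43449699629/63727105744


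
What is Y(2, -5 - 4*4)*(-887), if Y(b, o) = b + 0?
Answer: -1774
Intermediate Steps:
Y(b, o) = b
Y(2, -5 - 4*4)*(-887) = 2*(-887) = -1774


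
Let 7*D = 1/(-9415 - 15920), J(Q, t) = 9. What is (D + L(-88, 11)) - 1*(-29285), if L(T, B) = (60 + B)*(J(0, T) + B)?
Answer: 5445378224/177345 ≈ 30705.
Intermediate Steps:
L(T, B) = (9 + B)*(60 + B) (L(T, B) = (60 + B)*(9 + B) = (9 + B)*(60 + B))
D = -1/177345 (D = 1/(7*(-9415 - 15920)) = (⅐)/(-25335) = (⅐)*(-1/25335) = -1/177345 ≈ -5.6387e-6)
(D + L(-88, 11)) - 1*(-29285) = (-1/177345 + (540 + 11² + 69*11)) - 1*(-29285) = (-1/177345 + (540 + 121 + 759)) + 29285 = (-1/177345 + 1420) + 29285 = 251829899/177345 + 29285 = 5445378224/177345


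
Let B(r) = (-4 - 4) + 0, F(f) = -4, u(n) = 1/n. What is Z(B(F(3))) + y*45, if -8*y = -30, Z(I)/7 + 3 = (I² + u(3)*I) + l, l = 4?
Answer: 7261/12 ≈ 605.08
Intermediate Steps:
u(n) = 1/n
B(r) = -8 (B(r) = -8 + 0 = -8)
Z(I) = 7 + 7*I² + 7*I/3 (Z(I) = -21 + 7*((I² + I/3) + 4) = -21 + 7*(4 + I² + I/3) = -21 + (28 + 7*I² + 7*I/3) = 7 + 7*I² + 7*I/3)
y = 15/4 (y = -⅛*(-30) = 15/4 ≈ 3.7500)
Z(B(F(3))) + y*45 = (7 + 7*(-8)² + (7/3)*(-8)) + (15/4)*45 = (7 + 7*64 - 56/3) + 675/4 = (7 + 448 - 56/3) + 675/4 = 1309/3 + 675/4 = 7261/12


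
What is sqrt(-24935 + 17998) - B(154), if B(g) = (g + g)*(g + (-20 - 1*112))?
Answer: -6776 + I*sqrt(6937) ≈ -6776.0 + 83.289*I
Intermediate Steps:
B(g) = 2*g*(-132 + g) (B(g) = (2*g)*(g + (-20 - 112)) = (2*g)*(g - 132) = (2*g)*(-132 + g) = 2*g*(-132 + g))
sqrt(-24935 + 17998) - B(154) = sqrt(-24935 + 17998) - 2*154*(-132 + 154) = sqrt(-6937) - 2*154*22 = I*sqrt(6937) - 1*6776 = I*sqrt(6937) - 6776 = -6776 + I*sqrt(6937)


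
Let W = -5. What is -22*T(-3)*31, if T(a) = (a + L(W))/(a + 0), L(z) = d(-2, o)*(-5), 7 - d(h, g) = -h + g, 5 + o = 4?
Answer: -7502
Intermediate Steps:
o = -1 (o = -5 + 4 = -1)
d(h, g) = 7 + h - g (d(h, g) = 7 - (-h + g) = 7 - (g - h) = 7 + (h - g) = 7 + h - g)
L(z) = -30 (L(z) = (7 - 2 - 1*(-1))*(-5) = (7 - 2 + 1)*(-5) = 6*(-5) = -30)
T(a) = (-30 + a)/a (T(a) = (a - 30)/(a + 0) = (-30 + a)/a)
-22*T(-3)*31 = -22*(-30 - 3)/(-3)*31 = -(-22)*(-33)/3*31 = -22*11*31 = -242*31 = -7502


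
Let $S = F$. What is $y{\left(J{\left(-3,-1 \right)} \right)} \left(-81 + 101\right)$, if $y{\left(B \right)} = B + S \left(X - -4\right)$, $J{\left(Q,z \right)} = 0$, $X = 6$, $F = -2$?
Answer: $-400$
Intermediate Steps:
$S = -2$
$y{\left(B \right)} = -20 + B$ ($y{\left(B \right)} = B - 2 \left(6 - -4\right) = B - 2 \left(6 + 4\right) = B - 20 = -20 + B$)
$y{\left(J{\left(-3,-1 \right)} \right)} \left(-81 + 101\right) = \left(-20 + 0\right) \left(-81 + 101\right) = \left(-20\right) 20 = -400$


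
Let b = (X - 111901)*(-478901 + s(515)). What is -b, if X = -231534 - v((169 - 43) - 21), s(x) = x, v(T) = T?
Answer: -164344726440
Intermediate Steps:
X = -231639 (X = -231534 - ((169 - 43) - 21) = -231534 - (126 - 21) = -231534 - 1*105 = -231534 - 105 = -231639)
b = 164344726440 (b = (-231639 - 111901)*(-478901 + 515) = -343540*(-478386) = 164344726440)
-b = -1*164344726440 = -164344726440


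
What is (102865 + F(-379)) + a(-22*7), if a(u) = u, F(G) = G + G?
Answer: 101953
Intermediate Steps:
F(G) = 2*G
(102865 + F(-379)) + a(-22*7) = (102865 + 2*(-379)) - 22*7 = (102865 - 758) - 154 = 102107 - 154 = 101953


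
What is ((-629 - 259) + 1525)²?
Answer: 405769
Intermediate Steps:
((-629 - 259) + 1525)² = (-888 + 1525)² = 637² = 405769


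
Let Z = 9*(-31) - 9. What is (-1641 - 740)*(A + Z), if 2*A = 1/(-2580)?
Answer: 3538358861/5160 ≈ 6.8573e+5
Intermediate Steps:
A = -1/5160 (A = (1/2)/(-2580) = (1/2)*(-1/2580) = -1/5160 ≈ -0.00019380)
Z = -288 (Z = -279 - 9 = -288)
(-1641 - 740)*(A + Z) = (-1641 - 740)*(-1/5160 - 288) = -2381*(-1486081/5160) = 3538358861/5160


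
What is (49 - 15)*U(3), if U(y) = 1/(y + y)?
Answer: 17/3 ≈ 5.6667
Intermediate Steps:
U(y) = 1/(2*y)
(49 - 15)*U(3) = (49 - 15)*((1/2)/3) = 34*((1/2)*(1/3)) = 34*(1/6) = 17/3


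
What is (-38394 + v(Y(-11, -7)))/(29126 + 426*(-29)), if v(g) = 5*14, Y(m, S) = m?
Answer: -9581/4193 ≈ -2.2850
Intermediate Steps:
v(g) = 70
(-38394 + v(Y(-11, -7)))/(29126 + 426*(-29)) = (-38394 + 70)/(29126 + 426*(-29)) = -38324/(29126 - 12354) = -38324/16772 = -38324*1/16772 = -9581/4193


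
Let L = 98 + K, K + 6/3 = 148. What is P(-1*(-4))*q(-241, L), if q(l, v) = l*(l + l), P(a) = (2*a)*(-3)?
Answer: -2787888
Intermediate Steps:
K = 146 (K = -2 + 148 = 146)
L = 244 (L = 98 + 146 = 244)
P(a) = -6*a
q(l, v) = 2*l² (q(l, v) = l*(2*l) = 2*l²)
P(-1*(-4))*q(-241, L) = (-(-6)*(-4))*(2*(-241)²) = (-6*4)*(2*58081) = -24*116162 = -2787888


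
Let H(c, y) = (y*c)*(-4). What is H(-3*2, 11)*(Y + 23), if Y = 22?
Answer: 11880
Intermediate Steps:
H(c, y) = -4*c*y (H(c, y) = (c*y)*(-4) = -4*c*y)
H(-3*2, 11)*(Y + 23) = (-4*(-3*2)*11)*(22 + 23) = -4*(-6)*11*45 = 264*45 = 11880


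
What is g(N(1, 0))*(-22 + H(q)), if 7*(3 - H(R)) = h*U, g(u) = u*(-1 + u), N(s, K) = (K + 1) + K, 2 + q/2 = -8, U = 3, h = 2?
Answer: 0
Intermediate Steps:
q = -20 (q = -4 + 2*(-8) = -4 - 16 = -20)
N(s, K) = 1 + 2*K (N(s, K) = (1 + K) + K = 1 + 2*K)
H(R) = 15/7 (H(R) = 3 - 2*3/7 = 3 - ⅐*6 = 3 - 6/7 = 15/7)
g(N(1, 0))*(-22 + H(q)) = ((1 + 2*0)*(-1 + (1 + 2*0)))*(-22 + 15/7) = ((1 + 0)*(-1 + (1 + 0)))*(-139/7) = (1*(-1 + 1))*(-139/7) = (1*0)*(-139/7) = 0*(-139/7) = 0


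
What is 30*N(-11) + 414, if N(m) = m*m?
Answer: 4044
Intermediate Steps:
N(m) = m²
30*N(-11) + 414 = 30*(-11)² + 414 = 30*121 + 414 = 3630 + 414 = 4044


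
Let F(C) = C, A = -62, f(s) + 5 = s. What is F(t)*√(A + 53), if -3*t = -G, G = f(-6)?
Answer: -11*I ≈ -11.0*I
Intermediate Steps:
f(s) = -5 + s
G = -11 (G = -5 - 6 = -11)
t = -11/3 (t = -(-1)*(-11)/3 = -⅓*11 = -11/3 ≈ -3.6667)
F(t)*√(A + 53) = -11*√(-62 + 53)/3 = -11*I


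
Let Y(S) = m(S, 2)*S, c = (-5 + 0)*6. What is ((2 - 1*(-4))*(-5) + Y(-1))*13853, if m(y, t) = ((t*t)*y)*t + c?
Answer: 110824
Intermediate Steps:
c = -30 (c = -5*6 = -30)
m(y, t) = -30 + y*t³ (m(y, t) = ((t*t)*y)*t - 30 = (t²*y)*t - 30 = (y*t²)*t - 30 = y*t³ - 30 = -30 + y*t³)
Y(S) = S*(-30 + 8*S) (Y(S) = (-30 + S*2³)*S = (-30 + S*8)*S = (-30 + 8*S)*S = S*(-30 + 8*S))
((2 - 1*(-4))*(-5) + Y(-1))*13853 = ((2 - 1*(-4))*(-5) + 2*(-1)*(-15 + 4*(-1)))*13853 = ((2 + 4)*(-5) + 2*(-1)*(-15 - 4))*13853 = (6*(-5) + 2*(-1)*(-19))*13853 = (-30 + 38)*13853 = 8*13853 = 110824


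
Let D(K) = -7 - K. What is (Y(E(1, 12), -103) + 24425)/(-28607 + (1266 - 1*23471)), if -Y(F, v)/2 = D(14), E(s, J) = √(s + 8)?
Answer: -24467/50812 ≈ -0.48152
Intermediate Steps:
E(s, J) = √(8 + s)
Y(F, v) = 42 (Y(F, v) = -2*(-7 - 1*14) = -2*(-7 - 14) = -2*(-21) = 42)
(Y(E(1, 12), -103) + 24425)/(-28607 + (1266 - 1*23471)) = (42 + 24425)/(-28607 + (1266 - 1*23471)) = 24467/(-28607 + (1266 - 23471)) = 24467/(-28607 - 22205) = 24467/(-50812) = 24467*(-1/50812) = -24467/50812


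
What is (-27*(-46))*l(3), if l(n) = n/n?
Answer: 1242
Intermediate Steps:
l(n) = 1
(-27*(-46))*l(3) = -27*(-46)*1 = 1242*1 = 1242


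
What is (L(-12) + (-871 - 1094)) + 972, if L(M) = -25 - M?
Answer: -1006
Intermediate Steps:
(L(-12) + (-871 - 1094)) + 972 = ((-25 - 1*(-12)) + (-871 - 1094)) + 972 = ((-25 + 12) - 1965) + 972 = (-13 - 1965) + 972 = -1978 + 972 = -1006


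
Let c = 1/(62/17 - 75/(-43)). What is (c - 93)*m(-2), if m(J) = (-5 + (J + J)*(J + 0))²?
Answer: -3292038/3941 ≈ -835.33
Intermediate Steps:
c = 731/3941 (c = 1/(62*(1/17) - 75*(-1/43)) = 1/(62/17 + 75/43) = 1/(3941/731) = 731/3941 ≈ 0.18549)
m(J) = (-5 + 2*J²)² (m(J) = (-5 + (2*J)*J)² = (-5 + 2*J²)²)
(c - 93)*m(-2) = (731/3941 - 93)*(-5 + 2*(-2)²)² = -365782*(-5 + 2*4)²/3941 = -365782*(-5 + 8)²/3941 = -365782/3941*3² = -365782/3941*9 = -3292038/3941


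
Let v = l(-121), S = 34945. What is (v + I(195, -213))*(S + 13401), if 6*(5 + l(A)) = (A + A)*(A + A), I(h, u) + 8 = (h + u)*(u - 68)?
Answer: 2147384282/3 ≈ 7.1579e+8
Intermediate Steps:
I(h, u) = -8 + (-68 + u)*(h + u) (I(h, u) = -8 + (h + u)*(u - 68) = -8 + (h + u)*(-68 + u) = -8 + (-68 + u)*(h + u))
l(A) = -5 + 2*A**2/3 (l(A) = -5 + ((A + A)*(A + A))/6 = -5 + ((2*A)*(2*A))/6 = -5 + (4*A**2)/6 = -5 + 2*A**2/3)
v = 29267/3 (v = -5 + (2/3)*(-121)**2 = -5 + (2/3)*14641 = -5 + 29282/3 = 29267/3 ≈ 9755.7)
(v + I(195, -213))*(S + 13401) = (29267/3 + (-8 + (-213)**2 - 68*195 - 68*(-213) + 195*(-213)))*(34945 + 13401) = (29267/3 + (-8 + 45369 - 13260 + 14484 - 41535))*48346 = (29267/3 + 5050)*48346 = (44417/3)*48346 = 2147384282/3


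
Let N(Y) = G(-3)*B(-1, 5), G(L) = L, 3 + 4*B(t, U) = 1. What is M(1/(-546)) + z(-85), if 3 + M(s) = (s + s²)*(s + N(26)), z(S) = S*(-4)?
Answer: 27426747211/81385668 ≈ 337.00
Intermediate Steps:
B(t, U) = -½ (B(t, U) = -¾ + (¼)*1 = -¾ + ¼ = -½)
z(S) = -4*S
N(Y) = 3/2 (N(Y) = -3*(-½) = 3/2)
M(s) = -3 + (3/2 + s)*(s + s²) (M(s) = -3 + (s + s²)*(s + 3/2) = -3 + (s + s²)*(3/2 + s) = -3 + (3/2 + s)*(s + s²))
M(1/(-546)) + z(-85) = (-3 + (1/(-546))³ + (3/2)/(-546) + 5*(1/(-546))²/2) - 4*(-85) = (-3 + (-1/546)³ + (3/2)*(-1/546) + 5*(-1/546)²/2) + 340 = (-3 - 1/162771336 - 1/364 + (5/2)*(1/298116)) + 340 = (-3 - 1/162771336 - 1/364 + 5/596232) + 340 = -244379909/81385668 + 340 = 27426747211/81385668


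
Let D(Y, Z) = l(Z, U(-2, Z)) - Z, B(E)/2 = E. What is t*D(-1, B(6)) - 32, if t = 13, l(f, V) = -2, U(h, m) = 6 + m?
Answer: -214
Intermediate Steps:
B(E) = 2*E
D(Y, Z) = -2 - Z
t*D(-1, B(6)) - 32 = 13*(-2 - 2*6) - 32 = 13*(-2 - 1*12) - 32 = 13*(-2 - 12) - 32 = 13*(-14) - 32 = -182 - 32 = -214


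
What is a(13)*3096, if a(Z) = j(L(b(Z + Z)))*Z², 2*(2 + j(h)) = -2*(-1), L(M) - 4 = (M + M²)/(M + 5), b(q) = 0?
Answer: -523224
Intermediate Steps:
L(M) = 4 + (M + M²)/(5 + M) (L(M) = 4 + (M + M²)/(M + 5) = 4 + (M + M²)/(5 + M))
j(h) = -1 (j(h) = -2 + (-2*(-1))/2 = -2 + (½)*2 = -2 + 1 = -1)
a(Z) = -Z²
a(13)*3096 = -1*13²*3096 = -1*169*3096 = -169*3096 = -523224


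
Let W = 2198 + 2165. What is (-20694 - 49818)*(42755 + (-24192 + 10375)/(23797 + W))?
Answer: -5305882494081/1760 ≈ -3.0147e+9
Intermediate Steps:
W = 4363
(-20694 - 49818)*(42755 + (-24192 + 10375)/(23797 + W)) = (-20694 - 49818)*(42755 + (-24192 + 10375)/(23797 + 4363)) = -70512*(42755 - 13817/28160) = -70512*1203966983/28160 = -5305882494081/1760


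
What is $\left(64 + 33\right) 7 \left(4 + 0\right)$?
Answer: $2716$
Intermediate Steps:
$\left(64 + 33\right) 7 \left(4 + 0\right) = 97 \cdot 7 \cdot 4 = 97 \cdot 28 = 2716$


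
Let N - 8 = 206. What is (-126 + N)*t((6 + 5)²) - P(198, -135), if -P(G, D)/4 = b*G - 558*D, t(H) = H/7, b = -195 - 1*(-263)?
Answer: 2496880/7 ≈ 3.5670e+5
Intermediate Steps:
b = 68 (b = -195 + 263 = 68)
N = 214 (N = 8 + 206 = 214)
t(H) = H/7 (t(H) = H*(⅐) = H/7)
P(G, D) = -272*G + 2232*D (P(G, D) = -4*(68*G - 558*D) = -4*(-558*D + 68*G) = -272*G + 2232*D)
(-126 + N)*t((6 + 5)²) - P(198, -135) = (-126 + 214)*((6 + 5)²/7) - (-272*198 + 2232*(-135)) = 88*((⅐)*11²) - (-53856 - 301320) = 88*((⅐)*121) - 1*(-355176) = 88*(121/7) + 355176 = 10648/7 + 355176 = 2496880/7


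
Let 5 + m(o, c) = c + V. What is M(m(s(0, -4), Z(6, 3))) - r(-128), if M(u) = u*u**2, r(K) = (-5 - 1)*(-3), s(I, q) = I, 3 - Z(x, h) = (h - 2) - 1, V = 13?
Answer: 1313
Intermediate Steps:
Z(x, h) = 6 - h (Z(x, h) = 3 - ((h - 2) - 1) = 3 - ((-2 + h) - 1) = 3 - (-3 + h) = 3 + (3 - h) = 6 - h)
m(o, c) = 8 + c (m(o, c) = -5 + (c + 13) = -5 + (13 + c) = 8 + c)
r(K) = 18 (r(K) = -6*(-3) = 18)
M(u) = u**3
M(m(s(0, -4), Z(6, 3))) - r(-128) = (8 + (6 - 1*3))**3 - 1*18 = (8 + (6 - 3))**3 - 18 = (8 + 3)**3 - 18 = 11**3 - 18 = 1331 - 18 = 1313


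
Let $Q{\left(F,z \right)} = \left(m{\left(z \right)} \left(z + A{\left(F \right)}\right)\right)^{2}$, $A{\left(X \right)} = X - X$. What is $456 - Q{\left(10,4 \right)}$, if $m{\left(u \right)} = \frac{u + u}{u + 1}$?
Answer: $\frac{10376}{25} \approx 415.04$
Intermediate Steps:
$A{\left(X \right)} = 0$
$m{\left(u \right)} = \frac{2 u}{1 + u}$
$Q{\left(F,z \right)} = \frac{4 z^{4}}{\left(1 + z\right)^{2}}$ ($Q{\left(F,z \right)} = \left(\frac{2 z}{1 + z} \left(z + 0\right)\right)^{2} = \left(\frac{2 z}{1 + z} z\right)^{2} = \left(\frac{2 z^{2}}{1 + z}\right)^{2} = \frac{4 z^{4}}{\left(1 + z\right)^{2}}$)
$456 - Q{\left(10,4 \right)} = 456 - \frac{4 \cdot 4^{4}}{\left(1 + 4\right)^{2}} = 456 - 4 \cdot 256 \cdot \frac{1}{25} = 456 - \frac{1024}{25} = \frac{10376}{25}$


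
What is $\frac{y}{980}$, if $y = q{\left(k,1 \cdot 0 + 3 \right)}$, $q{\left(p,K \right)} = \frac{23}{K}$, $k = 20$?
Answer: $\frac{23}{2940} \approx 0.0078231$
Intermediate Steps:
$y = \frac{23}{3}$ ($y = \frac{23}{1 \cdot 0 + 3} = \frac{23}{0 + 3} = \frac{23}{3} \approx 7.6667$)
$\frac{y}{980} = \frac{23}{3 \cdot 980} = \frac{23}{3} \cdot \frac{1}{980} = \frac{23}{2940}$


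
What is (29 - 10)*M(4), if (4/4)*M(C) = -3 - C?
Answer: -133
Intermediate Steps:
M(C) = -3 - C
(29 - 10)*M(4) = (29 - 10)*(-3 - 1*4) = 19*(-3 - 4) = 19*(-7) = -133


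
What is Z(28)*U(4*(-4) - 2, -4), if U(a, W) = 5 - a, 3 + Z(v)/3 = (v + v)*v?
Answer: 107985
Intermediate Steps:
Z(v) = -9 + 6*v**2 (Z(v) = -9 + 3*((v + v)*v) = -9 + 3*((2*v)*v) = -9 + 3*(2*v**2) = -9 + 6*v**2)
Z(28)*U(4*(-4) - 2, -4) = (-9 + 6*28**2)*(5 - (4*(-4) - 2)) = (-9 + 6*784)*(5 - (-16 - 2)) = (-9 + 4704)*(5 - 1*(-18)) = 4695*(5 + 18) = 4695*23 = 107985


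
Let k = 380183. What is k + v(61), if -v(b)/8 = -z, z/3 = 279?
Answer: 386879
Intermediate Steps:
z = 837 (z = 3*279 = 837)
v(b) = 6696 (v(b) = -(-8)*837 = -8*(-837) = 6696)
k + v(61) = 380183 + 6696 = 386879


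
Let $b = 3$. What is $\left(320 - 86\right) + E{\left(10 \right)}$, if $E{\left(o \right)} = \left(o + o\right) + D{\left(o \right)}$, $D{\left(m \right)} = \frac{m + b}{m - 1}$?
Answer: $\frac{2299}{9} \approx 255.44$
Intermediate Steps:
$D{\left(m \right)} = \frac{3 + m}{-1 + m}$ ($D{\left(m \right)} = \frac{m + 3}{m - 1} = \frac{3 + m}{-1 + m}$)
$E{\left(o \right)} = 2 o + \frac{3 + o}{-1 + o}$ ($E{\left(o \right)} = \left(o + o\right) + \frac{3 + o}{-1 + o} = 2 o + \frac{3 + o}{-1 + o}$)
$\left(320 - 86\right) + E{\left(10 \right)} = \left(320 - 86\right) + \frac{3 - 10 + 2 \cdot 10^{2}}{-1 + 10} = 234 + \frac{3 - 10 + 2 \cdot 100}{9} = 234 + \frac{3 - 10 + 200}{9} = 234 + \frac{1}{9} \cdot 193 = 234 + \frac{193}{9} = \frac{2299}{9}$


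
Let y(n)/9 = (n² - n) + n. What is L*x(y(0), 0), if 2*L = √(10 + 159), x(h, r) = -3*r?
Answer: 0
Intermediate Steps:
y(n) = 9*n² (y(n) = 9*((n² - n) + n) = 9*n²)
L = 13/2 (L = √(10 + 159)/2 = √169/2 = (½)*13 = 13/2 ≈ 6.5000)
L*x(y(0), 0) = 13*(-3*0)/2 = (13/2)*0 = 0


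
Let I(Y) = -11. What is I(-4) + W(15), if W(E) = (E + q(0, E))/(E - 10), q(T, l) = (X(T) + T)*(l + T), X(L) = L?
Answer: -8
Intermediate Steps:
q(T, l) = 2*T*(T + l) (q(T, l) = (T + T)*(l + T) = (2*T)*(T + l) = 2*T*(T + l))
W(E) = E/(-10 + E) (W(E) = (E + 2*0*(0 + E))/(E - 10) = (E + 2*0*E)/(-10 + E) = (E + 0)/(-10 + E) = E/(-10 + E))
I(-4) + W(15) = -11 + 15/(-10 + 15) = -11 + 15/5 = -11 + 15*(⅕) = -11 + 3 = -8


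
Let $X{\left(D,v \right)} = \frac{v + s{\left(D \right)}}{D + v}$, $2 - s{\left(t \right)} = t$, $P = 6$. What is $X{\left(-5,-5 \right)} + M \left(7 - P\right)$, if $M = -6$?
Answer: $- \frac{31}{5} \approx -6.2$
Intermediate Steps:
$s{\left(t \right)} = 2 - t$
$X{\left(D,v \right)} = \frac{2 + v - D}{D + v}$ ($X{\left(D,v \right)} = \frac{v - \left(-2 + D\right)}{D + v} = \frac{2 + v - D}{D + v}$)
$X{\left(-5,-5 \right)} + M \left(7 - P\right) = \frac{2 - 5 - -5}{-5 - 5} - 6 \left(7 - 6\right) = \frac{2 - 5 + 5}{-10} - 6 \left(7 - 6\right) = \left(- \frac{1}{10}\right) 2 - 6 = - \frac{1}{5} - 6 = - \frac{31}{5}$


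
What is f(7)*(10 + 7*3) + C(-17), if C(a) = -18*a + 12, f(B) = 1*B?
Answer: 535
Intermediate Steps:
f(B) = B
C(a) = 12 - 18*a
f(7)*(10 + 7*3) + C(-17) = 7*(10 + 7*3) + (12 - 18*(-17)) = 7*(10 + 21) + (12 + 306) = 7*31 + 318 = 217 + 318 = 535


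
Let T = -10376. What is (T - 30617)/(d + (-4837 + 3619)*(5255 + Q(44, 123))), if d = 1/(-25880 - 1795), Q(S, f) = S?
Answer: 1134481275/178619486851 ≈ 0.0063514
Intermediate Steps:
d = -1/27675 (d = 1/(-27675) = -1/27675 ≈ -3.6134e-5)
(T - 30617)/(d + (-4837 + 3619)*(5255 + Q(44, 123))) = (-10376 - 30617)/(-1/27675 + (-4837 + 3619)*(5255 + 44)) = -40993/(-1/27675 - 1218*5299) = -40993/(-1/27675 - 6454182) = -40993/(-178619486851/27675) = -40993*(-27675/178619486851) = 1134481275/178619486851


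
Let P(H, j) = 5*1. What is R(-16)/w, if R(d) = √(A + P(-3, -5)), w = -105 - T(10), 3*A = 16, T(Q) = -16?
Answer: -√93/267 ≈ -0.036119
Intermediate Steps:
P(H, j) = 5
A = 16/3 (A = (⅓)*16 = 16/3 ≈ 5.3333)
w = -89 (w = -105 - 1*(-16) = -105 + 16 = -89)
R(d) = √93/3 (R(d) = √(16/3 + 5) = √(31/3) = √93/3)
R(-16)/w = (√93/3)/(-89) = (√93/3)*(-1/89) = -√93/267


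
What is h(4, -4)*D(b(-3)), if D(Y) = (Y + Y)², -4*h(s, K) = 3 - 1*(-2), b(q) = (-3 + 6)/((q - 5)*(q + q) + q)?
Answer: -1/45 ≈ -0.022222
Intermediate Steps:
b(q) = 3/(q + 2*q*(-5 + q)) (b(q) = 3/((-5 + q)*(2*q) + q) = 3/(2*q*(-5 + q) + q) = 3/(q + 2*q*(-5 + q)))
h(s, K) = -5/4 (h(s, K) = -(3 - 1*(-2))/4 = -(3 + 2)/4 = -¼*5 = -5/4)
D(Y) = 4*Y² (D(Y) = (2*Y)² = 4*Y²)
h(4, -4)*D(b(-3)) = -5*(3/(-3*(-9 + 2*(-3))))² = -5*(3*(-⅓)/(-9 - 6))² = -5*(3*(-⅓)/(-15))² = -5*(3*(-⅓)*(-1/15))² = -5*(1/15)² = -5/225 = -5/4*4/225 = -1/45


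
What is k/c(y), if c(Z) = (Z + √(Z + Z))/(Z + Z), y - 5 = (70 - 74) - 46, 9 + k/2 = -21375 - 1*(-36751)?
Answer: 2766060/47 + 184404*I*√10/47 ≈ 58852.0 + 12407.0*I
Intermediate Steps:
k = 30734 (k = -18 + 2*(-21375 - 1*(-36751)) = -18 + 2*(-21375 + 36751) = -18 + 2*15376 = -18 + 30752 = 30734)
y = -45 (y = 5 + ((70 - 74) - 46) = 5 + (-4 - 46) = 5 - 50 = -45)
c(Z) = (Z + √2*√Z)/(2*Z) (c(Z) = (Z + √(2*Z))/((2*Z)) = (Z + √2*√Z)*(1/(2*Z)) = (Z + √2*√Z)/(2*Z))
k/c(y) = 30734/(½ + √2/(2*√(-45))) = 30734/(½ + √2*(-I*√5/15)/2) = 30734/(½ - I*√10/30)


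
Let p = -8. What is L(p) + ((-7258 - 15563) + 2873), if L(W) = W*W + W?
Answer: -19892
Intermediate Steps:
L(W) = W + W² (L(W) = W² + W = W + W²)
L(p) + ((-7258 - 15563) + 2873) = -8*(1 - 8) + ((-7258 - 15563) + 2873) = -8*(-7) + (-22821 + 2873) = 56 - 19948 = -19892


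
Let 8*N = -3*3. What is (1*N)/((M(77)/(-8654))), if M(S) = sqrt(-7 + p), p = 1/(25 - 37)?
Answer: -38943*I*sqrt(255)/170 ≈ -3658.1*I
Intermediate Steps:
N = -9/8 (N = (-3*3)/8 = (1/8)*(-9) = -9/8 ≈ -1.1250)
p = -1/12 (p = 1/(-12) = -1/12 ≈ -0.083333)
M(S) = I*sqrt(255)/6 (M(S) = sqrt(-7 - 1/12) = sqrt(-85/12) = I*sqrt(255)/6)
(1*N)/((M(77)/(-8654))) = (1*(-9/8))/(((I*sqrt(255)/6)/(-8654))) = -9*17308*I*sqrt(255)/85/8 = -38943*I*sqrt(255)/170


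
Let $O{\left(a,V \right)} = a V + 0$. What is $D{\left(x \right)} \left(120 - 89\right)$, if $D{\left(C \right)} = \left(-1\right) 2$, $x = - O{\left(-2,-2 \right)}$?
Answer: $-62$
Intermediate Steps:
$O{\left(a,V \right)} = V a$ ($O{\left(a,V \right)} = V a + 0 = V a$)
$x = -4$ ($x = - \left(-2\right) \left(-2\right) = \left(-1\right) 4 = -4$)
$D{\left(C \right)} = -2$
$D{\left(x \right)} \left(120 - 89\right) = - 2 \left(120 - 89\right) = \left(-2\right) 31 = -62$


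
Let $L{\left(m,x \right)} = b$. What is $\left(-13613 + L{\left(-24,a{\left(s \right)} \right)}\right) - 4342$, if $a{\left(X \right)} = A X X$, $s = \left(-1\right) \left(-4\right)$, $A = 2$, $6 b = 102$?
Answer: $-17938$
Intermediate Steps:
$b = 17$ ($b = \frac{1}{6} \cdot 102 = 17$)
$s = 4$
$a{\left(X \right)} = 2 X^{2}$ ($a{\left(X \right)} = 2 X X = 2 X^{2}$)
$L{\left(m,x \right)} = 17$
$\left(-13613 + L{\left(-24,a{\left(s \right)} \right)}\right) - 4342 = \left(-13613 + 17\right) - 4342 = -13596 - 4342 = -17938$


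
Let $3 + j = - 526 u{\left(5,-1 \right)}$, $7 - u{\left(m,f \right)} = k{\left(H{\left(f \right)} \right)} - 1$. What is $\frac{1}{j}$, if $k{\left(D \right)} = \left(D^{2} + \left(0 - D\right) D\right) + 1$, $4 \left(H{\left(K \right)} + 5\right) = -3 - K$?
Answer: $- \frac{1}{3685} \approx -0.00027137$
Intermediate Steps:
$H{\left(K \right)} = - \frac{23}{4} - \frac{K}{4}$ ($H{\left(K \right)} = -5 + \frac{-3 - K}{4} = -5 - \left(\frac{3}{4} + \frac{K}{4}\right) = - \frac{23}{4} - \frac{K}{4}$)
$k{\left(D \right)} = 1$ ($k{\left(D \right)} = \left(D^{2} + - D D\right) + 1 = \left(D^{2} - D^{2}\right) + 1 = 0 + 1 = 1$)
$u{\left(m,f \right)} = 7$ ($u{\left(m,f \right)} = 7 - \left(1 - 1\right) = 7 - 0 = 7 + 0 = 7$)
$j = -3685$ ($j = -3 - 3682 = -3685$)
$\frac{1}{j} = \frac{1}{-3685} = - \frac{1}{3685}$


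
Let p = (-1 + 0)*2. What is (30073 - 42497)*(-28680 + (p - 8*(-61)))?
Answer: 350282256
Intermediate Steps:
p = -2 (p = -1*2 = -2)
(30073 - 42497)*(-28680 + (p - 8*(-61))) = (30073 - 42497)*(-28680 + (-2 - 8*(-61))) = -12424*(-28680 + (-2 + 488)) = -12424*(-28680 + 486) = -12424*(-28194) = 350282256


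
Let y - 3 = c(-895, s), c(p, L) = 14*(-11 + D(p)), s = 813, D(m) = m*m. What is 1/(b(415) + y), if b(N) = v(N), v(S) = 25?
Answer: 1/11214224 ≈ 8.9172e-8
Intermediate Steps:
D(m) = m²
c(p, L) = -154 + 14*p² (c(p, L) = 14*(-11 + p²) = -154 + 14*p²)
b(N) = 25
y = 11214199 (y = 3 + (-154 + 14*(-895)²) = 3 + (-154 + 14*801025) = 3 + (-154 + 11214350) = 3 + 11214196 = 11214199)
1/(b(415) + y) = 1/(25 + 11214199) = 1/11214224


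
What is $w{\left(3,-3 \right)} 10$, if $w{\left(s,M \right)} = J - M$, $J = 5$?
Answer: $80$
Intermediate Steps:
$w{\left(s,M \right)} = 5 - M$
$w{\left(3,-3 \right)} 10 = \left(5 - -3\right) 10 = \left(5 + 3\right) 10 = 8 \cdot 10 = 80$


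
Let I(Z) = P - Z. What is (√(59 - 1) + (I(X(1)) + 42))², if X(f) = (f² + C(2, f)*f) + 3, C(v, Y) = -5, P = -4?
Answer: (39 + √58)² ≈ 2173.0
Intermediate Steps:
X(f) = 3 + f² - 5*f (X(f) = (f² - 5*f) + 3 = 3 + f² - 5*f)
I(Z) = -4 - Z
(√(59 - 1) + (I(X(1)) + 42))² = (√(59 - 1) + ((-4 - (3 + 1² - 5*1)) + 42))² = (√58 + ((-4 - (3 + 1 - 5)) + 42))² = (√58 + ((-4 - 1*(-1)) + 42))² = (√58 + ((-4 + 1) + 42))² = (√58 + (-3 + 42))² = (√58 + 39)² = (39 + √58)²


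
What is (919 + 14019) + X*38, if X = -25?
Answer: 13988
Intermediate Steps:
(919 + 14019) + X*38 = (919 + 14019) - 25*38 = 14938 - 950 = 13988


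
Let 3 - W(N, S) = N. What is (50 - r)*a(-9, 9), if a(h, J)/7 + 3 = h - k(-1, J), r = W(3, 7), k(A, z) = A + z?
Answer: -7000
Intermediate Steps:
W(N, S) = 3 - N
r = 0 (r = 3 - 1*3 = 3 - 3 = 0)
a(h, J) = -14 - 7*J + 7*h (a(h, J) = -21 + 7*(h - (-1 + J)) = -21 + 7*(h + (1 - J)) = -21 + 7*(1 + h - J) = -21 + (7 - 7*J + 7*h) = -14 - 7*J + 7*h)
(50 - r)*a(-9, 9) = (50 - 1*0)*(-14 - 7*9 + 7*(-9)) = (50 + 0)*(-14 - 63 - 63) = 50*(-140) = -7000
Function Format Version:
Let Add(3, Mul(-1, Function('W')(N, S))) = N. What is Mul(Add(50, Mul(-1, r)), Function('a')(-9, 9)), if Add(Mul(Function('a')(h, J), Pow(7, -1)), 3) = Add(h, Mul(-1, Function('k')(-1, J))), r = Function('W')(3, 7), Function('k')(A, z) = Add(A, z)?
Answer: -7000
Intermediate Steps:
Function('W')(N, S) = Add(3, Mul(-1, N))
r = 0 (r = Add(3, Mul(-1, 3)) = Add(3, -3) = 0)
Function('a')(h, J) = Add(-14, Mul(-7, J), Mul(7, h)) (Function('a')(h, J) = Add(-21, Mul(7, Add(h, Mul(-1, Add(-1, J))))) = Add(-21, Mul(7, Add(h, Add(1, Mul(-1, J))))) = Add(-21, Mul(7, Add(1, h, Mul(-1, J)))) = Add(-21, Add(7, Mul(-7, J), Mul(7, h))) = Add(-14, Mul(-7, J), Mul(7, h)))
Mul(Add(50, Mul(-1, r)), Function('a')(-9, 9)) = Mul(Add(50, Mul(-1, 0)), Add(-14, Mul(-7, 9), Mul(7, -9))) = Mul(Add(50, 0), Add(-14, -63, -63)) = Mul(50, -140) = -7000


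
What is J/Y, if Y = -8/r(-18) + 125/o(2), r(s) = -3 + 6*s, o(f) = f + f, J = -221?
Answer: -98124/13907 ≈ -7.0557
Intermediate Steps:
o(f) = 2*f
Y = 13907/444 (Y = -8/(-3 + 6*(-18)) + 125/((2*2)) = -8/(-3 - 108) + 125/4 = -8/(-111) + 125*(¼) = -8*(-1/111) + 125/4 = 8/111 + 125/4 = 13907/444 ≈ 31.322)
J/Y = -221/13907/444 = -221*444/13907 = -98124/13907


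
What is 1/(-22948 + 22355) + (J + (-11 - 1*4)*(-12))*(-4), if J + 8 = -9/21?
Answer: -2848779/4151 ≈ -686.29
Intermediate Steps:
J = -59/7 (J = -8 - 9/21 = -8 - 9*1/21 = -8 - 3/7 = -59/7 ≈ -8.4286)
1/(-22948 + 22355) + (J + (-11 - 1*4)*(-12))*(-4) = 1/(-22948 + 22355) + (-59/7 + (-11 - 1*4)*(-12))*(-4) = 1/(-593) + (-59/7 + (-11 - 4)*(-12))*(-4) = -1/593 + (-59/7 - 15*(-12))*(-4) = -1/593 + (-59/7 + 180)*(-4) = -1/593 + (1201/7)*(-4) = -1/593 - 4804/7 = -2848779/4151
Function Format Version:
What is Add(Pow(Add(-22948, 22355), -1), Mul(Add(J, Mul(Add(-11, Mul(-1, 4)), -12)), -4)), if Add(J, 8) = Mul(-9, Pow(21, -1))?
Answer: Rational(-2848779, 4151) ≈ -686.29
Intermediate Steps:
J = Rational(-59, 7) (J = Add(-8, Mul(-9, Pow(21, -1))) = Add(-8, Mul(-9, Rational(1, 21))) = Add(-8, Rational(-3, 7)) = Rational(-59, 7) ≈ -8.4286)
Add(Pow(Add(-22948, 22355), -1), Mul(Add(J, Mul(Add(-11, Mul(-1, 4)), -12)), -4)) = Add(Pow(Add(-22948, 22355), -1), Mul(Add(Rational(-59, 7), Mul(Add(-11, Mul(-1, 4)), -12)), -4)) = Add(Pow(-593, -1), Mul(Add(Rational(-59, 7), Mul(Add(-11, -4), -12)), -4)) = Add(Rational(-1, 593), Mul(Add(Rational(-59, 7), Mul(-15, -12)), -4)) = Add(Rational(-1, 593), Mul(Add(Rational(-59, 7), 180), -4)) = Add(Rational(-1, 593), Mul(Rational(1201, 7), -4)) = Add(Rational(-1, 593), Rational(-4804, 7)) = Rational(-2848779, 4151)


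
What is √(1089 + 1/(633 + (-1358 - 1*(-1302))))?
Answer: √362560258/577 ≈ 33.000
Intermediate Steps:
√(1089 + 1/(633 + (-1358 - 1*(-1302)))) = √(1089 + 1/(633 + (-1358 + 1302))) = √(1089 + 1/(633 - 56)) = √(1089 + 1/577) = √(628354/577) = √362560258/577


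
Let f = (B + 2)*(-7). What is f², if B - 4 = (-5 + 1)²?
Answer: 23716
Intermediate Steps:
B = 20 (B = 4 + (-5 + 1)² = 4 + (-4)² = 4 + 16 = 20)
f = -154 (f = (20 + 2)*(-7) = 22*(-7) = -154)
f² = (-154)² = 23716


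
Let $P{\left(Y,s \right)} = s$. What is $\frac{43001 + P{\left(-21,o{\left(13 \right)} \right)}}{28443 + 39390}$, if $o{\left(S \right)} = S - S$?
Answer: $\frac{43001}{67833} \approx 0.63392$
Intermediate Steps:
$o{\left(S \right)} = 0$
$\frac{43001 + P{\left(-21,o{\left(13 \right)} \right)}}{28443 + 39390} = \frac{43001 + 0}{28443 + 39390} = \frac{43001}{67833}$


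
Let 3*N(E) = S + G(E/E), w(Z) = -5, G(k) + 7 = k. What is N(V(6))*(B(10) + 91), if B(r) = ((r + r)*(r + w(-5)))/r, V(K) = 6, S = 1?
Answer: -505/3 ≈ -168.33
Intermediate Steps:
G(k) = -7 + k
N(E) = -5/3 (N(E) = (1 + (-7 + E/E))/3 = (1 + (-7 + 1))/3 = (1 - 6)/3 = (1/3)*(-5) = -5/3)
B(r) = -10 + 2*r (B(r) = ((r + r)*(r - 5))/r = ((2*r)*(-5 + r))/r = (2*r*(-5 + r))/r = -10 + 2*r)
N(V(6))*(B(10) + 91) = -5*((-10 + 2*10) + 91)/3 = -5*((-10 + 20) + 91)/3 = -5*(10 + 91)/3 = -5/3*101 = -505/3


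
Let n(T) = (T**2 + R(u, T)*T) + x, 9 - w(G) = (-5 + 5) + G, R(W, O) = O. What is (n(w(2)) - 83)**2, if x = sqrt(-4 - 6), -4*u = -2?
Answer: (15 + I*sqrt(10))**2 ≈ 215.0 + 94.868*I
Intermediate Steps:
u = 1/2 (u = -1/4*(-2) = 1/2 ≈ 0.50000)
x = I*sqrt(10) (x = sqrt(-10) = I*sqrt(10) ≈ 3.1623*I)
w(G) = 9 - G (w(G) = 9 - ((-5 + 5) + G) = 9 - (0 + G) = 9 - G)
n(T) = 2*T**2 + I*sqrt(10) (n(T) = (T**2 + T*T) + I*sqrt(10) = (T**2 + T**2) + I*sqrt(10) = 2*T**2 + I*sqrt(10))
(n(w(2)) - 83)**2 = ((2*(9 - 1*2)**2 + I*sqrt(10)) - 83)**2 = ((2*(9 - 2)**2 + I*sqrt(10)) - 83)**2 = ((2*7**2 + I*sqrt(10)) - 83)**2 = ((2*49 + I*sqrt(10)) - 83)**2 = ((98 + I*sqrt(10)) - 83)**2 = (15 + I*sqrt(10))**2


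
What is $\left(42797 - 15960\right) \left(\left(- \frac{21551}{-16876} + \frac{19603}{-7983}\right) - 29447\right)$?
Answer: $- \frac{106470195165440027}{134721108} \approx -7.903 \cdot 10^{8}$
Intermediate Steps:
$\left(42797 - 15960\right) \left(\left(- \frac{21551}{-16876} + \frac{19603}{-7983}\right) - 29447\right) = 26837 \left(\left(\left(-21551\right) \left(- \frac{1}{16876}\right) + 19603 \left(- \frac{1}{7983}\right)\right) - 29447\right) = 26837 \left(\left(\frac{21551}{16876} - \frac{19603}{7983}\right) - 29447\right) = 26837 \left(- \frac{158778595}{134721108} - 29447\right) = 26837 \left(- \frac{3967291245871}{134721108}\right) = - \frac{106470195165440027}{134721108}$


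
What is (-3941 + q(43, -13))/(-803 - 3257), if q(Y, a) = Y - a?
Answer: 111/116 ≈ 0.95690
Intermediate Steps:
(-3941 + q(43, -13))/(-803 - 3257) = (-3941 + (43 - 1*(-13)))/(-803 - 3257) = (-3941 + (43 + 13))/(-4060) = (-3941 + 56)*(-1/4060) = -3885*(-1/4060) = 111/116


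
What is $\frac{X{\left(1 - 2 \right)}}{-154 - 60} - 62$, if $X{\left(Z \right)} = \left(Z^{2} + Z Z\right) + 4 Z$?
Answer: $- \frac{6633}{107} \approx -61.991$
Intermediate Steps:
$X{\left(Z \right)} = 2 Z^{2} + 4 Z$ ($X{\left(Z \right)} = \left(Z^{2} + Z^{2}\right) + 4 Z = 2 Z^{2} + 4 Z$)
$\frac{X{\left(1 - 2 \right)}}{-154 - 60} - 62 = \frac{2 \left(1 - 2\right) \left(2 + \left(1 - 2\right)\right)}{-154 - 60} - 62 = \frac{2 \left(-1\right) \left(2 - 1\right)}{-214} - 62 = - \frac{2 \left(-1\right) 1}{214} - 62 = \left(- \frac{1}{214}\right) \left(-2\right) - 62 = \frac{1}{107} - 62 = - \frac{6633}{107}$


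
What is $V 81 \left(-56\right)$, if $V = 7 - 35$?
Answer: $127008$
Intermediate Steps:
$V = -28$ ($V = 7 - 35 = -28$)
$V 81 \left(-56\right) = \left(-28\right) 81 \left(-56\right) = \left(-2268\right) \left(-56\right) = 127008$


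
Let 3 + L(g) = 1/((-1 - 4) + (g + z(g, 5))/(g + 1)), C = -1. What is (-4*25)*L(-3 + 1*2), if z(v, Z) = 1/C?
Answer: 300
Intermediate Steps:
z(v, Z) = -1 (z(v, Z) = 1/(-1) = -1)
L(g) = -3 + 1/(-5 + (-1 + g)/(1 + g)) (L(g) = -3 + 1/((-1 - 4) + (g - 1)/(g + 1)) = -3 + 1/(-5 + (-1 + g)/(1 + g)))
(-4*25)*L(-3 + 1*2) = (-4*25)*((-19 - 13*(-3 + 1*2))/(2*(3 + 2*(-3 + 1*2)))) = -50*(-19 - 13*(-3 + 2))/(3 + 2*(-3 + 2)) = -50*(-19 - 13*(-1))/(3 + 2*(-1)) = -50*(-19 + 13)/(3 - 2) = -50*(-6)/1 = -50*(-6) = -100*(-3) = 300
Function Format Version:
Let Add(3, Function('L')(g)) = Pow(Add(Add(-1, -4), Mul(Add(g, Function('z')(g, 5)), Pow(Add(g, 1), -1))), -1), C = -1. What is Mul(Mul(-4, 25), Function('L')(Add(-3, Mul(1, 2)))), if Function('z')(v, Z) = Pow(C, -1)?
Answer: 300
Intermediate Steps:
Function('z')(v, Z) = -1 (Function('z')(v, Z) = Pow(-1, -1) = -1)
Function('L')(g) = Add(-3, Pow(Add(-5, Mul(Pow(Add(1, g), -1), Add(-1, g))), -1)) (Function('L')(g) = Add(-3, Pow(Add(Add(-1, -4), Mul(Add(g, -1), Pow(Add(g, 1), -1))), -1)) = Add(-3, Pow(Add(-5, Mul(Add(-1, g), Pow(Add(1, g), -1))), -1)) = Add(-3, Pow(Add(-5, Mul(Pow(Add(1, g), -1), Add(-1, g))), -1)))
Mul(Mul(-4, 25), Function('L')(Add(-3, Mul(1, 2)))) = Mul(Mul(-4, 25), Mul(Rational(1, 2), Pow(Add(3, Mul(2, Add(-3, Mul(1, 2)))), -1), Add(-19, Mul(-13, Add(-3, Mul(1, 2)))))) = Mul(-100, Mul(Rational(1, 2), Pow(Add(3, Mul(2, Add(-3, 2))), -1), Add(-19, Mul(-13, Add(-3, 2))))) = Mul(-100, Mul(Rational(1, 2), Pow(Add(3, Mul(2, -1)), -1), Add(-19, Mul(-13, -1)))) = Mul(-100, Mul(Rational(1, 2), Pow(Add(3, -2), -1), Add(-19, 13))) = Mul(-100, Mul(Rational(1, 2), Pow(1, -1), -6)) = Mul(-100, Mul(Rational(1, 2), 1, -6)) = Mul(-100, -3) = 300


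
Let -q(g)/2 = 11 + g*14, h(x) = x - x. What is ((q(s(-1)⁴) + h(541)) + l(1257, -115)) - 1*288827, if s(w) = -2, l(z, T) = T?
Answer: -289412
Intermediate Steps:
h(x) = 0
q(g) = -22 - 28*g (q(g) = -2*(11 + g*14) = -2*(11 + 14*g) = -22 - 28*g)
((q(s(-1)⁴) + h(541)) + l(1257, -115)) - 1*288827 = (((-22 - 28*(-2)⁴) + 0) - 115) - 1*288827 = (((-22 - 28*16) + 0) - 115) - 288827 = (((-22 - 448) + 0) - 115) - 288827 = ((-470 + 0) - 115) - 288827 = (-470 - 115) - 288827 = -585 - 288827 = -289412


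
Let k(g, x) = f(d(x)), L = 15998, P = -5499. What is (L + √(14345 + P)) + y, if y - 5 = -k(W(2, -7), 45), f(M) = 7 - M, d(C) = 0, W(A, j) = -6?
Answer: 15996 + √8846 ≈ 16090.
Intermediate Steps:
k(g, x) = 7 (k(g, x) = 7 - 1*0 = 7 + 0 = 7)
y = -2 (y = 5 - 1*7 = 5 - 7 = -2)
(L + √(14345 + P)) + y = (15998 + √(14345 - 5499)) - 2 = (15998 + √8846) - 2 = 15996 + √8846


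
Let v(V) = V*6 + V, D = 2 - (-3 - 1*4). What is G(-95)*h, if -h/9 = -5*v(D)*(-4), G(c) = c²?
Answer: -102343500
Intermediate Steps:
D = 9 (D = 2 - (-3 - 4) = 2 - 1*(-7) = 2 + 7 = 9)
v(V) = 7*V (v(V) = 6*V + V = 7*V)
h = -11340 (h = -9*(-35*9)*(-4) = -9*(-5*63)*(-4) = -(-2835)*(-4) = -9*1260 = -11340)
G(-95)*h = (-95)²*(-11340) = 9025*(-11340) = -102343500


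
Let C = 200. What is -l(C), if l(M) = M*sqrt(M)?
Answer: -2000*sqrt(2) ≈ -2828.4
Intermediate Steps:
l(M) = M**(3/2)
-l(C) = -200**(3/2) = -2000*sqrt(2)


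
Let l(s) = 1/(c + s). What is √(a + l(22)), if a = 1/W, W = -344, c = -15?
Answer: √202874/1204 ≈ 0.37410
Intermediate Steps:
a = -1/344 (a = 1/(-344) = -1/344 ≈ -0.0029070)
l(s) = 1/(-15 + s)
√(a + l(22)) = √(-1/344 + 1/(-15 + 22)) = √(-1/344 + 1/7) = √(-1/344 + ⅐) = √(337/2408) = √202874/1204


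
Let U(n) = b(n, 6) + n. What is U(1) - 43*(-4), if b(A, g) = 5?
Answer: 178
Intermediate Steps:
U(n) = 5 + n
U(1) - 43*(-4) = (5 + 1) - 43*(-4) = 6 + 172 = 178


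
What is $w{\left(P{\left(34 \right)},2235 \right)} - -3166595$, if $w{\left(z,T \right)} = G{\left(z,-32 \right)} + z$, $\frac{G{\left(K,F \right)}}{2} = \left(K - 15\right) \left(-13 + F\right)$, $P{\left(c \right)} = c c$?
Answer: $3065061$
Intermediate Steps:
$P{\left(c \right)} = c^{2}$
$G{\left(K,F \right)} = 2 \left(-15 + K\right) \left(-13 + F\right)$ ($G{\left(K,F \right)} = 2 \left(K - 15\right) \left(-13 + F\right) = 2 \left(-15 + K\right) \left(-13 + F\right)$)
$w{\left(z,T \right)} = 1350 - 89 z$ ($w{\left(z,T \right)} = \left(390 - -960 - 26 z + 2 \left(-32\right) z\right) + z = \left(390 + 960 - 26 z - 64 z\right) + z = \left(1350 - 90 z\right) + z = 1350 - 89 z$)
$w{\left(P{\left(34 \right)},2235 \right)} - -3166595 = \left(1350 - 89 \cdot 34^{2}\right) - -3166595 = \left(1350 - 102884\right) + 3166595 = -101534 + 3166595 = 3065061$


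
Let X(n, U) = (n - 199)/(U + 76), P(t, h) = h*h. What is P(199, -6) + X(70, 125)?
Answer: 2369/67 ≈ 35.358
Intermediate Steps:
P(t, h) = h**2
X(n, U) = (-199 + n)/(76 + U)
P(199, -6) + X(70, 125) = (-6)**2 + (-199 + 70)/(76 + 125) = 36 - 129/201 = 36 + (1/201)*(-129) = 36 - 43/67 = 2369/67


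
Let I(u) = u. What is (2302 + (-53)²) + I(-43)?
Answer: 5068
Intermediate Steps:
(2302 + (-53)²) + I(-43) = (2302 + (-53)²) - 43 = (2302 + 2809) - 43 = 5111 - 43 = 5068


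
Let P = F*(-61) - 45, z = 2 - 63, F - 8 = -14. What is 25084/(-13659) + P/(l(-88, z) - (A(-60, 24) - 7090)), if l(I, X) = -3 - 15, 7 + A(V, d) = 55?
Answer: -171805477/95940816 ≈ -1.7907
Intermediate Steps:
F = -6 (F = 8 - 14 = -6)
A(V, d) = 48 (A(V, d) = -7 + 55 = 48)
z = -61
l(I, X) = -18
P = 321 (P = -6*(-61) - 45 = 366 - 45 = 321)
25084/(-13659) + P/(l(-88, z) - (A(-60, 24) - 7090)) = 25084/(-13659) + 321/(-18 - (48 - 7090)) = 25084*(-1/13659) + 321/(-18 - 1*(-7042)) = -25084/13659 + 321/(-18 + 7042) = -25084/13659 + 321/7024 = -171805477/95940816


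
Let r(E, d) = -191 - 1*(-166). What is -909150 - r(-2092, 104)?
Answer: -909125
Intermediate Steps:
r(E, d) = -25 (r(E, d) = -191 + 166 = -25)
-909150 - r(-2092, 104) = -909150 - 1*(-25) = -909150 + 25 = -909125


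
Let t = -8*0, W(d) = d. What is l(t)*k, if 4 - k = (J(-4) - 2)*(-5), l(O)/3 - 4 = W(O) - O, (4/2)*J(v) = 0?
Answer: -72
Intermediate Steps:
J(v) = 0 (J(v) = (1/2)*0 = 0)
t = 0
l(O) = 12 (l(O) = 12 + 3*(O - O) = 12 + 3*0 = 12 + 0 = 12)
k = -6 (k = 4 - (0 - 2)*(-5) = 4 - (-2)*(-5) = 4 - 1*10 = 4 - 10 = -6)
l(t)*k = 12*(-6) = -72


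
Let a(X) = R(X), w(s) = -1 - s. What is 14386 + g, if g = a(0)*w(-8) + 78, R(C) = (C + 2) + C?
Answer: 14478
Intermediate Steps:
R(C) = 2 + 2*C (R(C) = (2 + C) + C = 2 + 2*C)
a(X) = 2 + 2*X
g = 92 (g = (2 + 2*0)*(-1 - 1*(-8)) + 78 = (2 + 0)*(-1 + 8) + 78 = 2*7 + 78 = 14 + 78 = 92)
14386 + g = 14386 + 92 = 14478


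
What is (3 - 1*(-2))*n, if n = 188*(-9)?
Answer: -8460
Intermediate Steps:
n = -1692
(3 - 1*(-2))*n = (3 - 1*(-2))*(-1692) = (3 + 2)*(-1692) = 5*(-1692) = -8460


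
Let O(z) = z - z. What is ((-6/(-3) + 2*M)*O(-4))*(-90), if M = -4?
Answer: 0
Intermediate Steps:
O(z) = 0
((-6/(-3) + 2*M)*O(-4))*(-90) = ((-6/(-3) + 2*(-4))*0)*(-90) = ((-6*(-⅓) - 8)*0)*(-90) = ((2 - 8)*0)*(-90) = -6*0*(-90) = 0*(-90) = 0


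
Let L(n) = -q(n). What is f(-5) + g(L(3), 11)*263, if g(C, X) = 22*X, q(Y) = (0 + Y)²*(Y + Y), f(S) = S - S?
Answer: 63646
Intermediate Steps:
f(S) = 0
q(Y) = 2*Y³ (q(Y) = Y²*(2*Y) = 2*Y³)
L(n) = -2*n³
f(-5) + g(L(3), 11)*263 = 0 + (22*11)*263 = 0 + 242*263 = 0 + 63646 = 63646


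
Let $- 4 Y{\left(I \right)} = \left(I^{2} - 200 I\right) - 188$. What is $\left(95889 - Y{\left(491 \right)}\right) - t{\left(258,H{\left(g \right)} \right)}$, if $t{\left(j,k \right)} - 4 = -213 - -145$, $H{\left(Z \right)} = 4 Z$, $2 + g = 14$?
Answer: $\frac{526505}{4} \approx 1.3163 \cdot 10^{5}$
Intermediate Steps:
$g = 12$ ($g = -2 + 14 = 12$)
$Y{\left(I \right)} = 47 + 50 I - \frac{I^{2}}{4}$ ($Y{\left(I \right)} = - \frac{\left(I^{2} - 200 I\right) - 188}{4} = - \frac{-188 + I^{2} - 200 I}{4} = 47 + 50 I - \frac{I^{2}}{4}$)
$t{\left(j,k \right)} = -64$ ($t{\left(j,k \right)} = 4 - 68 = -64$)
$\left(95889 - Y{\left(491 \right)}\right) - t{\left(258,H{\left(g \right)} \right)} = \left(95889 - \left(47 + 50 \cdot 491 - \frac{491^{2}}{4}\right)\right) - -64 = \left(95889 - \left(47 + 24550 - \frac{241081}{4}\right)\right) + 64 = \left(95889 - - \frac{142693}{4}\right) + 64 = \left(95889 + \frac{142693}{4}\right) + 64 = \frac{526249}{4} + 64 = \frac{526505}{4}$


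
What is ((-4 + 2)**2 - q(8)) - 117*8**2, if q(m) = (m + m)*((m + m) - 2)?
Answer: -7708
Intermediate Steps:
q(m) = 2*m*(-2 + 2*m) (q(m) = (2*m)*(2*m - 2) = (2*m)*(-2 + 2*m) = 2*m*(-2 + 2*m))
((-4 + 2)**2 - q(8)) - 117*8**2 = ((-4 + 2)**2 - 4*8*(-1 + 8)) - 117*8**2 = ((-2)**2 - 4*8*7) - 117*64 = (4 - 1*224) - 7488 = (4 - 224) - 7488 = -220 - 7488 = -7708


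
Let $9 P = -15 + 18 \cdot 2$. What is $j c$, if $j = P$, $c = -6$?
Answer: $-14$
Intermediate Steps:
$P = \frac{7}{3}$ ($P = \frac{-15 + 18 \cdot 2}{9} = \frac{-15 + 36}{9} = \frac{1}{9} \cdot 21 = \frac{7}{3} \approx 2.3333$)
$j = \frac{7}{3} \approx 2.3333$
$j c = \frac{7}{3} \left(-6\right) = -14$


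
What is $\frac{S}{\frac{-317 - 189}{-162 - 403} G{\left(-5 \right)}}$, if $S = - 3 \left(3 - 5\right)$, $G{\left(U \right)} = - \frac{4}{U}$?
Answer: $\frac{8475}{1012} \approx 8.3745$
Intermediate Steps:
$S = 6$ ($S = \left(-3\right) \left(-2\right) = 6$)
$\frac{S}{\frac{-317 - 189}{-162 - 403} G{\left(-5 \right)}} = \frac{6}{\frac{-317 - 189}{-162 - 403} \left(- \frac{4}{-5}\right)} = \frac{6}{- \frac{506}{-565} \left(\left(-4\right) \left(- \frac{1}{5}\right)\right)} = \frac{6}{\left(-506\right) \left(- \frac{1}{565}\right) \frac{4}{5}} = \frac{6}{\frac{506}{565} \cdot \frac{4}{5}} = \frac{6}{\frac{2024}{2825}} = 6 \cdot \frac{2825}{2024} = \frac{8475}{1012}$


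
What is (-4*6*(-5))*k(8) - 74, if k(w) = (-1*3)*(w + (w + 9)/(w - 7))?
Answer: -9074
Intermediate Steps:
k(w) = -3*w - 3*(9 + w)/(-7 + w) (k(w) = -3*(w + (9 + w)/(-7 + w)) = -3*w - 3*(9 + w)/(-7 + w))
(-4*6*(-5))*k(8) - 74 = (-4*6*(-5))*(3*(-9 - 1*8² + 6*8)/(-7 + 8)) - 74 = (-24*(-5))*(3*(-9 - 1*64 + 48)/1) - 74 = 120*(3*1*(-9 - 64 + 48)) - 74 = 120*(3*1*(-25)) - 74 = 120*(-75) - 74 = -9000 - 74 = -9074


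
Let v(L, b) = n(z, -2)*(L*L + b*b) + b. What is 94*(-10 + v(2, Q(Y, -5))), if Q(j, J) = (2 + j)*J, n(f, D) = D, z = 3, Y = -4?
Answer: -19552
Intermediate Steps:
Q(j, J) = J*(2 + j)
v(L, b) = b - 2*L² - 2*b² (v(L, b) = -2*(L*L + b*b) + b = -2*(L² + b²) + b = (-2*L² - 2*b²) + b = b - 2*L² - 2*b²)
94*(-10 + v(2, Q(Y, -5))) = 94*(-10 + (-5*(2 - 4) - 2*2² - 2*25*(2 - 4)²)) = 94*(-10 + (-5*(-2) - 2*4 - 2*(-5*(-2))²)) = 94*(-10 + (10 - 8 - 2*10²)) = 94*(-10 + (10 - 8 - 2*100)) = 94*(-10 + (10 - 8 - 200)) = 94*(-10 - 198) = 94*(-208) = -19552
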